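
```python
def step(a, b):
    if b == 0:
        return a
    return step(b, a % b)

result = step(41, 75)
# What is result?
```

step(41, 75) -> step(75, 41) -> step(41, 34) -> step(34, 7) -> step(7, 6) -> step(6, 1) -> step(1, 0) -> 1

Answer: 1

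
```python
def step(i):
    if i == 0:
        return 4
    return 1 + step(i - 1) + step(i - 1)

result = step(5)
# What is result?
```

step(i) = 1 + 2·step(i-1), step(0)=4. Closed form: (4+1)·2^5 - 1 = 159.

Answer: 159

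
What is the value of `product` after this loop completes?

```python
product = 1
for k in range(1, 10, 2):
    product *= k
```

Product of 1, 3, 5, ... up to 9
`product` takes the values: 1 → 3 → 15 → 105 → 945

Answer: 945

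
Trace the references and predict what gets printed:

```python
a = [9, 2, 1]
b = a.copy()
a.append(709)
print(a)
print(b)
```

Key concept: list.copy() creates independent copy.
Step by step:
`a = [9, 2, 1]` → a = [9, 2, 1]
`b = a.copy()` → b = [9, 2, 1]
`a.append(709)` → a = [9, 2, 1, 709]
`print(a)` → prints [9, 2, 1, 709]
`print(b)` → prints [9, 2, 1]

Answer:
[9, 2, 1, 709]
[9, 2, 1]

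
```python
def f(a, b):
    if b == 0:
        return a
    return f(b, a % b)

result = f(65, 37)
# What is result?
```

f(65, 37) -> f(37, 28) -> f(28, 9) -> f(9, 1) -> f(1, 0) -> 1

Answer: 1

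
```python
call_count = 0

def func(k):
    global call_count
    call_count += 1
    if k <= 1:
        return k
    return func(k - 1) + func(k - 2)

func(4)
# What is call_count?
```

Calls(k) = 1 + Calls(k-1) + Calls(k-2); Calls(0)=Calls(1)=1. For k=4 this gives 9.

Answer: 9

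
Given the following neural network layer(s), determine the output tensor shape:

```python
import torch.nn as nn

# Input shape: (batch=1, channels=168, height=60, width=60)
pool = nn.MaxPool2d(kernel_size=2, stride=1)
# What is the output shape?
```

Input: (1, 168, 60, 60) -> Output: (1, 168, 59, 59)

Answer: (1, 168, 59, 59)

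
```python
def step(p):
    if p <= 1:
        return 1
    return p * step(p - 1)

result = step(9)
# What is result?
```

step(9) = 9 * 8 * 7 * 6 * 5 * 4 * 3 * 2 * 1 = 362880

Answer: 362880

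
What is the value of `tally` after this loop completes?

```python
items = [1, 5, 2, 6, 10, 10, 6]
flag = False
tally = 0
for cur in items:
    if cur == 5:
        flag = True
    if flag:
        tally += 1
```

Count elements after first 5 in [1, 5, 2, 6, 10, 10, 6]
`tally` takes the values: 0 → 1 → 2 → 3 → 4 → 5 → 6

Answer: 6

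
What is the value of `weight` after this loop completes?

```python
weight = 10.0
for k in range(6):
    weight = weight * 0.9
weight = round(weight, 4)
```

Exponential decay: 10.0 * 0.9^6
`weight` takes the values: 10.0 → 9.0 → 8.1 → 7.29 → 6.561 → 5.9049 → 5.31441 → 5.3144

Answer: 5.3144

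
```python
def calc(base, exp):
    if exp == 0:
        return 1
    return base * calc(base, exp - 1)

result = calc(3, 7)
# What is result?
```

calc(3, 7) = 3 * 3 * 3 * 3 * 3 * 3 * 3 = 2187

Answer: 2187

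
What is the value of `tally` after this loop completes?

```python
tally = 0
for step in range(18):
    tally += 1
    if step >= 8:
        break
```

Loop breaks when step reaches 8, tally is 9
`tally` takes the values: 0 → 1 → 2 → 3 → 4 → 5 → 6 → 7 → 8 → 9

Answer: 9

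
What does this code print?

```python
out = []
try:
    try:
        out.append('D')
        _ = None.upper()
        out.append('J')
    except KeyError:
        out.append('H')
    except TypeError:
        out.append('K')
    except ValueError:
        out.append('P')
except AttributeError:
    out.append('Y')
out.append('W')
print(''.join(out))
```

Execution trace: 'D' (inner try body) → 'Y' (outer except AttributeError) → 'W' (after the try/except). Output: DYW

Answer: DYW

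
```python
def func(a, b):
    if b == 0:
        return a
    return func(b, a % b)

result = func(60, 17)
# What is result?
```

func(60, 17) -> func(17, 9) -> func(9, 8) -> func(8, 1) -> func(1, 0) -> 1

Answer: 1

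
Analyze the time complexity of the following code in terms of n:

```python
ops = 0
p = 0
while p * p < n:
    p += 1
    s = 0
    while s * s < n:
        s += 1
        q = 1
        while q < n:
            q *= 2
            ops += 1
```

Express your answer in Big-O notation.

Each loop level contributes: √n × √n × log n. Multiplying the contributions gives O(n log n).

Answer: O(n log n)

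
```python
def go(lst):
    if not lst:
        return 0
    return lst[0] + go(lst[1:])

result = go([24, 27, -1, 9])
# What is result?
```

24 + 27 + (-1) + 9 + 0 = 59

Answer: 59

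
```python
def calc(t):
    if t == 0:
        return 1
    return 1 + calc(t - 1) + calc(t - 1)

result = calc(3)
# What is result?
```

calc(t) = 1 + 2·calc(t-1), calc(0)=1. Closed form: (1+1)·2^3 - 1 = 15.

Answer: 15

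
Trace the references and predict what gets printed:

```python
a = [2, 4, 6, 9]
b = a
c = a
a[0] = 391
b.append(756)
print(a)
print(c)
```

Key concept: multiple aliases.
Step by step:
`a = [2, 4, 6, 9]` → a = [2, 4, 6, 9]
`b = a` → b = [2, 4, 6, 9] (same object as a)
`c = a` → c = [2, 4, 6, 9] (same object as a, b)
`a[0] = 391` → a = [391, 4, 6, 9] (same object as b, c); b = [391, 4, 6, 9] (same object as a, c); c = [391, 4, 6, 9] (same object as a, b)
`b.append(756)` → a = [391, 4, 6, 9, 756] (same object as b, c); b = [391, 4, 6, 9, 756] (same object as a, c); c = [391, 4, 6, 9, 756] (same object as a, b)
`print(a)` → prints [391, 4, 6, 9, 756]
`print(c)` → prints [391, 4, 6, 9, 756]

Answer:
[391, 4, 6, 9, 756]
[391, 4, 6, 9, 756]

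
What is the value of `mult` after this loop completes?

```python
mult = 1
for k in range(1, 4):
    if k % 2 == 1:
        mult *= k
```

Product of odd numbers 1 to 3
`mult` takes the values: 1 → 3

Answer: 3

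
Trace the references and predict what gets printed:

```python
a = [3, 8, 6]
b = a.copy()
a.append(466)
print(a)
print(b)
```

Key concept: list.copy() creates independent copy.
Step by step:
`a = [3, 8, 6]` → a = [3, 8, 6]
`b = a.copy()` → b = [3, 8, 6]
`a.append(466)` → a = [3, 8, 6, 466]
`print(a)` → prints [3, 8, 6, 466]
`print(b)` → prints [3, 8, 6]

Answer:
[3, 8, 6, 466]
[3, 8, 6]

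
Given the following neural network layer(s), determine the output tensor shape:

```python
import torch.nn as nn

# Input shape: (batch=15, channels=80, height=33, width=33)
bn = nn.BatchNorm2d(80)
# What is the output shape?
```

Input: (15, 80, 33, 33) -> Output: (15, 80, 33, 33)

Answer: (15, 80, 33, 33)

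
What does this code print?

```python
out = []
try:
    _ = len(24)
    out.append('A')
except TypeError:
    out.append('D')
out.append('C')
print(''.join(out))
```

Execution trace: 'D' (except TypeError) → 'C' (after the try/except). Output: DC

Answer: DC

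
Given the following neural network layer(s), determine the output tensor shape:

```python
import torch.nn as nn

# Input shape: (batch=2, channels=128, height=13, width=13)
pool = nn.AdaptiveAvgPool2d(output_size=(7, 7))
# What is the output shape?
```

Input: (2, 128, 13, 13) -> Output: (2, 128, 7, 7)

Answer: (2, 128, 7, 7)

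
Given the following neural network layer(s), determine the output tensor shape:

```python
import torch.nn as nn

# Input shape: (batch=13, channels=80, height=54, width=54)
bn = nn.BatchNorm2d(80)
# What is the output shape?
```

Input: (13, 80, 54, 54) -> Output: (13, 80, 54, 54)

Answer: (13, 80, 54, 54)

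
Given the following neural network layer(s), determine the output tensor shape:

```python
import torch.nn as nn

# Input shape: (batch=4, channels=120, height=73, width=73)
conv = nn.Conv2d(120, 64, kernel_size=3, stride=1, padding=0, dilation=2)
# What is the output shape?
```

Input: (4, 120, 73, 73) -> Output: (4, 64, 69, 69)

Answer: (4, 64, 69, 69)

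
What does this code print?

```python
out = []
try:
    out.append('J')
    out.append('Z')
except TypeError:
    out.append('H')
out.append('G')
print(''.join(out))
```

Execution trace: 'J' (try body) → 'Z' (try body, no exception) → 'G' (after the try/except). Output: JZG

Answer: JZG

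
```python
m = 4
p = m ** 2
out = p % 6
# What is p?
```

Trace:
`m = 4` → m = 4
`p = m ** 2` → p = 16
`out = p % 6` → out = 4
So p = 16

Answer: 16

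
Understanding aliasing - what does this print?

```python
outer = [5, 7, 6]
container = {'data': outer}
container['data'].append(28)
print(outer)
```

Key concept: dict holds reference to list.
Step by step:
`outer = [5, 7, 6]` → outer = [5, 7, 6]
`container = {'data': outer}` → container = {'data': [5, 7, 6]}
`container['data'].append(28)` → outer = [5, 7, 6, 28]; container = {'data': [5, 7, 6, 28]}
`print(outer)` → prints [5, 7, 6, 28]

Answer: [5, 7, 6, 28]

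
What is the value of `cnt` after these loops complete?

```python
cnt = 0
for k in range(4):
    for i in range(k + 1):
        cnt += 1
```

Triangle: 1 + 2 + ... + 4
`cnt` takes the values: 0 → 1 → 2 → 3 → 4 → 5 → 6 → 7 → 8 → 9 → 10

Answer: 10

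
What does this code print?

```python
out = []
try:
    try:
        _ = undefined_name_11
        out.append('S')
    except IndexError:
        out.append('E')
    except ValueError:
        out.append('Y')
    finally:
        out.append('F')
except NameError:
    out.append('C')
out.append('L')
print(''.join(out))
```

Execution trace: 'F' (finally) → 'C' (outer except NameError) → 'L' (after the try/except). Output: FCL

Answer: FCL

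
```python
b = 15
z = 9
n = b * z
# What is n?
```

Trace:
`b = 15` → b = 15
`z = 9` → z = 9
`n = b * z` → n = 135
So n = 135

Answer: 135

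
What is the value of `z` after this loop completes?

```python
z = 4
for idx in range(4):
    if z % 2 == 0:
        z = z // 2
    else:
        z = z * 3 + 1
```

Collatz-style transformation from 4
`z` takes the values: 4 → 2 → 1 → 4 → 2

Answer: 2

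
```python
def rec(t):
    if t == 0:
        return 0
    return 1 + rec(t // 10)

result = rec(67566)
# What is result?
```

Count of digits of 67566: 5

Answer: 5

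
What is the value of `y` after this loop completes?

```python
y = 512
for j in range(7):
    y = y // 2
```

Halve 7 times: 512 // 2^7 = 4
`y` takes the values: 512 → 256 → 128 → 64 → 32 → 16 → 8 → 4

Answer: 4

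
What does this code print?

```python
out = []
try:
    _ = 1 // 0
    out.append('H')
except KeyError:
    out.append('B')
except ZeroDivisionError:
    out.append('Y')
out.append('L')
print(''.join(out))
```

Execution trace: 'Y' (except ZeroDivisionError) → 'L' (after the try/except). Output: YL

Answer: YL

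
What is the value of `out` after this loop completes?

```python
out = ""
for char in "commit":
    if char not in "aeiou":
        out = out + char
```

Remove vowels from 'commit'
`out` takes the values: "" → "c" → "cm" → "cmm" → "cmmt"

Answer: "cmmt"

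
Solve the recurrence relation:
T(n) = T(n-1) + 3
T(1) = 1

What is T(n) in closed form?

Unrolling: T(n) = T(1) + 3·(n-1) = 1 + 3(n-1) = 3n - 2.

Answer: T(n) = 3n - 2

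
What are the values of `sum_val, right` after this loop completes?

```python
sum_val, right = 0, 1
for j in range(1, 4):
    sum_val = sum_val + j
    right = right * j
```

Sum and factorial of 1 to 3
`sum_val, right` takes the values: (0, 1) → (1, 1) → (3, 1) → (3, 2) → (6, 2) → (6, 6)

Answer: 6, 6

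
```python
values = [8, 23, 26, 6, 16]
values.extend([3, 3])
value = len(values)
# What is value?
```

Trace:
`values = [8, 23, 26, 6, 16]` → values = [8, 23, 26, 6, 16]
`values.extend([3, 3])` → values = [8, 23, 26, 6, 16, 3, 3]
`value = len(values)` → value = 7
So value = 7

Answer: 7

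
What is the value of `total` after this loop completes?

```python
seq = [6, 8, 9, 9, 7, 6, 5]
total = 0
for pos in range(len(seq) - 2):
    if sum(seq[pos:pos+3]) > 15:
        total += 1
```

Count windows with sum > 15
`total` takes the values: 0 → 1 → 2 → 3 → 4 → 5

Answer: 5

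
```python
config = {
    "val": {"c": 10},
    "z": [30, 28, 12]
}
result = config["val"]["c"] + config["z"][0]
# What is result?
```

Trace:
`config = { ...` → config = {'val': {'c': 10}, 'z': [30, 28, 12]}
`result = config["val"]["c"] + config["z"][0]` → result = 40
So result = 40

Answer: 40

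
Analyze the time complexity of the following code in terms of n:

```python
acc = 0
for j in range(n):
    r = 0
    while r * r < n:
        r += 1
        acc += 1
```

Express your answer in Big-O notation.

Each loop level contributes: n × √n. Multiplying the contributions gives O(n√n).

Answer: O(n√n)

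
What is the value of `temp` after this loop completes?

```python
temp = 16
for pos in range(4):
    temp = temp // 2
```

Halve 4 times: 16 // 2^4 = 1
`temp` takes the values: 16 → 8 → 4 → 2 → 1

Answer: 1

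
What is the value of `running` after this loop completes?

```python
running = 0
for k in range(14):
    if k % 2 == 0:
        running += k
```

Sum of even numbers 0 to 13
`running` takes the values: 0 → 2 → 6 → 12 → 20 → 30 → 42

Answer: 42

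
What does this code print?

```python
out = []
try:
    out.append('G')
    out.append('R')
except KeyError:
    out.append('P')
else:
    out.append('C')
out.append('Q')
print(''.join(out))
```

Execution trace: 'G' (try body) → 'R' (try body, no exception) → 'C' (else) → 'Q' (after the try/except). Output: GRCQ

Answer: GRCQ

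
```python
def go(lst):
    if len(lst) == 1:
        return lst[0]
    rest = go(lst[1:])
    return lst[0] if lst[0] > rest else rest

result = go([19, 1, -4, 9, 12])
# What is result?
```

Recursive max over [19, 1, -4, 9, 12] = 19

Answer: 19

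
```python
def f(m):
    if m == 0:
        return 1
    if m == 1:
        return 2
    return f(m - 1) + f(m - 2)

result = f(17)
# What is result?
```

Build up from base cases: f(0)=1, f(1)=2, f(2)=3, f(3)=5, f(4)=8, f(5)=13, f(6)=21, ..., f(17)=4181

Answer: 4181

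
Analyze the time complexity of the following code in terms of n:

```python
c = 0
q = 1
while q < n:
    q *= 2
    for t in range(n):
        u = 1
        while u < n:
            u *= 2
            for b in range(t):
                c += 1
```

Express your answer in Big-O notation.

Each loop level contributes: log n × n × log n × n. Multiplying the contributions gives O(n^2 log² n).

Answer: O(n^2 log² n)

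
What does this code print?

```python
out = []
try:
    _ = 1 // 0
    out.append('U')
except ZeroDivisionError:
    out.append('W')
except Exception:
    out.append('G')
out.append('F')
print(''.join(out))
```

Execution trace: 'W' (except ZeroDivisionError) → 'F' (after the try/except). Output: WF

Answer: WF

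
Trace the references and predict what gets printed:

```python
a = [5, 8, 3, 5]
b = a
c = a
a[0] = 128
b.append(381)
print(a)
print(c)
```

Key concept: multiple aliases.
Step by step:
`a = [5, 8, 3, 5]` → a = [5, 8, 3, 5]
`b = a` → b = [5, 8, 3, 5] (same object as a)
`c = a` → c = [5, 8, 3, 5] (same object as a, b)
`a[0] = 128` → a = [128, 8, 3, 5] (same object as b, c); b = [128, 8, 3, 5] (same object as a, c); c = [128, 8, 3, 5] (same object as a, b)
`b.append(381)` → a = [128, 8, 3, 5, 381] (same object as b, c); b = [128, 8, 3, 5, 381] (same object as a, c); c = [128, 8, 3, 5, 381] (same object as a, b)
`print(a)` → prints [128, 8, 3, 5, 381]
`print(c)` → prints [128, 8, 3, 5, 381]

Answer:
[128, 8, 3, 5, 381]
[128, 8, 3, 5, 381]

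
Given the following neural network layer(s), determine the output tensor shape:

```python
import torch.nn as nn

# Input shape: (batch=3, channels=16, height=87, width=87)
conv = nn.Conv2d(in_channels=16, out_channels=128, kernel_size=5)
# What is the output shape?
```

Input: (3, 16, 87, 87) -> Output: (3, 128, 83, 83)

Answer: (3, 128, 83, 83)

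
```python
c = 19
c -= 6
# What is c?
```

Trace:
`c = 19` → c = 19
`c -= 6` → c = 13
So c = 13

Answer: 13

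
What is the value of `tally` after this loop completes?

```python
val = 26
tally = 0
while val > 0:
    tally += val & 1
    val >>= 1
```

Count set bits in 26 (binary: 0b11010)
`tally` takes the values: 0 → 1 → 2 → 3

Answer: 3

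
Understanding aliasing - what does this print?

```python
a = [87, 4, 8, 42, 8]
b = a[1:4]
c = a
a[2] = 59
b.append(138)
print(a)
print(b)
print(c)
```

Key concept: slice vs alias.
Step by step:
`a = [87, 4, 8, 42, 8]` → a = [87, 4, 8, 42, 8]
`b = a[1:4]` → b = [4, 8, 42]
`c = a` → c = [87, 4, 8, 42, 8] (same object as a)
`a[2] = 59` → a = [87, 4, 59, 42, 8] (same object as c); c = [87, 4, 59, 42, 8] (same object as a)
`b.append(138)` → b = [4, 8, 42, 138]
`print(a)` → prints [87, 4, 59, 42, 8]
`print(b)` → prints [4, 8, 42, 138]
`print(c)` → prints [87, 4, 59, 42, 8]

Answer:
[87, 4, 59, 42, 8]
[4, 8, 42, 138]
[87, 4, 59, 42, 8]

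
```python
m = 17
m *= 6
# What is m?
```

Trace:
`m = 17` → m = 17
`m *= 6` → m = 102
So m = 102

Answer: 102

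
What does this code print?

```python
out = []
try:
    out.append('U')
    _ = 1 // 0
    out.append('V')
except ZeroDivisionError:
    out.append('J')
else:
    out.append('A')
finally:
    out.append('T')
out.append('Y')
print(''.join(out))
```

Execution trace: 'U' (try body) → 'J' (except ZeroDivisionError) → 'T' (finally) → 'Y' (after the try/except). Output: UJTY

Answer: UJTY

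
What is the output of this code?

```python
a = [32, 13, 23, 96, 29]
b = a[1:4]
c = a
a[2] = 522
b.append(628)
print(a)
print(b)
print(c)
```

Key concept: slice vs alias.
Step by step:
`a = [32, 13, 23, 96, 29]` → a = [32, 13, 23, 96, 29]
`b = a[1:4]` → b = [13, 23, 96]
`c = a` → c = [32, 13, 23, 96, 29] (same object as a)
`a[2] = 522` → a = [32, 13, 522, 96, 29] (same object as c); c = [32, 13, 522, 96, 29] (same object as a)
`b.append(628)` → b = [13, 23, 96, 628]
`print(a)` → prints [32, 13, 522, 96, 29]
`print(b)` → prints [13, 23, 96, 628]
`print(c)` → prints [32, 13, 522, 96, 29]

Answer:
[32, 13, 522, 96, 29]
[13, 23, 96, 628]
[32, 13, 522, 96, 29]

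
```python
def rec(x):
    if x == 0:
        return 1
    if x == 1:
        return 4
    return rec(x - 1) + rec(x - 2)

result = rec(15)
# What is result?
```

Build up from base cases: rec(0)=1, rec(1)=4, rec(2)=5, rec(3)=9, rec(4)=14, rec(5)=23, rec(6)=37, ..., rec(15)=2817

Answer: 2817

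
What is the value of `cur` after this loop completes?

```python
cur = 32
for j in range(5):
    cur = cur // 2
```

Halve 5 times: 32 // 2^5 = 1
`cur` takes the values: 32 → 16 → 8 → 4 → 2 → 1

Answer: 1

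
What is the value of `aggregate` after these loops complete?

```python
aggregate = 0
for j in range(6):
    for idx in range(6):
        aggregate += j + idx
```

Sum of all j+idx for j,idx in 6x6
`aggregate` takes the values: 0 → 1 → 3 → 6 → 10 → 15 → 16 → 18 → 21 → 25 → 30 → 36 → 38 → 41 → 45 → 50 → 56 → 63 → 66 → 70 → 75 → 81 → 88 → 96 → 100 → 105 → 111 → 118 → 126 → 135 → 140 → 146 → 153 → 161 → 170 → 180

Answer: 180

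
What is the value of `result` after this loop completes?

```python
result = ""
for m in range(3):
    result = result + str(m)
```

Concatenate digits 0 to 2
`result` takes the values: "" → "0" → "01" → "012"

Answer: "012"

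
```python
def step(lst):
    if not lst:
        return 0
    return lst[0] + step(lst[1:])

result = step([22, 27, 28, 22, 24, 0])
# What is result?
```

22 + 27 + 28 + 22 + 24 + 0 + 0 = 123

Answer: 123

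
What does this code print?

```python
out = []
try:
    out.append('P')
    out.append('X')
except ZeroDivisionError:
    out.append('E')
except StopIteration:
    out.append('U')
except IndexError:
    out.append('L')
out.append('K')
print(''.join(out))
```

Execution trace: 'P' (try body) → 'X' (try body, no exception) → 'K' (after the try/except). Output: PXK

Answer: PXK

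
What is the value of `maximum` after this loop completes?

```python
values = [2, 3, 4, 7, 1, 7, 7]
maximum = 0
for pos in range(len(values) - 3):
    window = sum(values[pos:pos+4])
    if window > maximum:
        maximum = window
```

Max sum of 4-element window in [2, 3, 4, 7, 1, 7, 7]
`maximum` takes the values: 0 → 16 → 19 → 22

Answer: 22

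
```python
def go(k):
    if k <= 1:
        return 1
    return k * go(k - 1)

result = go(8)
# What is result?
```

go(8) = 8 * 7 * 6 * 5 * 4 * 3 * 2 * 1 = 40320

Answer: 40320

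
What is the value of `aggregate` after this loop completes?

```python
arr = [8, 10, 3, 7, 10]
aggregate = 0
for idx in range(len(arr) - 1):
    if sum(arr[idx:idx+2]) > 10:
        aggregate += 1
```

Count windows with sum > 10
`aggregate` takes the values: 0 → 1 → 2 → 3

Answer: 3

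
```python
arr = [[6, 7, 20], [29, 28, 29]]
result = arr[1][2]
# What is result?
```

Trace:
`arr = [[6, 7, 20], [29, 28, 29]]` → arr = [[6, 7, 20], [29, 28, 29]]
`result = arr[1][2]` → result = 29
So result = 29

Answer: 29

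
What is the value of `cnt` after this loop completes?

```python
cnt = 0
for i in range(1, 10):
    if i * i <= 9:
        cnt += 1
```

Count numbers where i² ≤ 9
`cnt` takes the values: 0 → 1 → 2 → 3

Answer: 3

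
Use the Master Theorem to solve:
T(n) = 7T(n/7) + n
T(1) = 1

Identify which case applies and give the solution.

a=7, b=7, f(n)=n. log_7(7) = 1. Since c=1 = 1, Case 2 applies: T(n) = Θ(n^log_b(a) · log n) = O(n log n).

Answer: O(n log n) - Case 2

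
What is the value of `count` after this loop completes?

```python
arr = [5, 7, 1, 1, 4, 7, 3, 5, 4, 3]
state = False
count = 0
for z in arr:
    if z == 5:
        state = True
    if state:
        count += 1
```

Count elements after first 5 in [5, 7, 1, 1, 4, 7, 3, 5, 4, 3]
`count` takes the values: 0 → 1 → 2 → 3 → 4 → 5 → 6 → 7 → 8 → 9 → 10

Answer: 10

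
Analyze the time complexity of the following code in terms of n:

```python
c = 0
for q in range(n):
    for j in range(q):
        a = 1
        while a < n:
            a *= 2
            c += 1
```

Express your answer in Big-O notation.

Each loop level contributes: n × n × log n. Multiplying the contributions gives O(n^2 log n).

Answer: O(n^2 log n)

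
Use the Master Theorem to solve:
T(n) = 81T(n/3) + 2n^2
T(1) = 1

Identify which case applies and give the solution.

a=81, b=3, f(n)=2n^2. log_3(81) = 4. Since c=2 < 4, Case 1 applies: T(n) = Θ(n^log_b(a)) = O(n^4).

Answer: O(n^4) - Case 1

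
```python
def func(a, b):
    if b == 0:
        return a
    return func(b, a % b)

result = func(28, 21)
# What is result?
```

func(28, 21) -> func(21, 7) -> func(7, 0) -> 7

Answer: 7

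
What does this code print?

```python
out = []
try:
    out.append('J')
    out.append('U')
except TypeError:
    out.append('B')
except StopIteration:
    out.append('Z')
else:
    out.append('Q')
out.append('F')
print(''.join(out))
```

Execution trace: 'J' (try body) → 'U' (try body, no exception) → 'Q' (else) → 'F' (after the try/except). Output: JUQF

Answer: JUQF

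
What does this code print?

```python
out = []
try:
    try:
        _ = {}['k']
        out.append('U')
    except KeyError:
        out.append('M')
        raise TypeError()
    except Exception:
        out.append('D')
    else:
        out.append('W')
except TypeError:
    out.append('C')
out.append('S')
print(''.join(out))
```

Execution trace: 'M' (inner except KeyError) → 'C' (outer except TypeError) → 'S' (after the try/except). Output: MCS

Answer: MCS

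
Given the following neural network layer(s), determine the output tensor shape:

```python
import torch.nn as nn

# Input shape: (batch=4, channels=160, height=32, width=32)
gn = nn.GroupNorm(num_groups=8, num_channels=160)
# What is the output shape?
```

Input: (4, 160, 32, 32) -> Output: (4, 160, 32, 32)

Answer: (4, 160, 32, 32)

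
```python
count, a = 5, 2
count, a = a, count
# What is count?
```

Trace:
`count, a = 5, 2` → count = 5; a = 2
`count, a = a, count` → count = 2; a = 5
So count = 2

Answer: 2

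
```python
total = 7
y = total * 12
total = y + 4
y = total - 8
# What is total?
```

Trace:
`total = 7` → total = 7
`y = total * 12` → y = 84
`total = y + 4` → total = 88
`y = total - 8` → y = 80
So total = 88

Answer: 88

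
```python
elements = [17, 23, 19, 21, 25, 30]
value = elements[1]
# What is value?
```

Trace:
`elements = [17, 23, 19, 21, 25, 30]` → elements = [17, 23, 19, 21, 25, 30]
`value = elements[1]` → value = 23
So value = 23

Answer: 23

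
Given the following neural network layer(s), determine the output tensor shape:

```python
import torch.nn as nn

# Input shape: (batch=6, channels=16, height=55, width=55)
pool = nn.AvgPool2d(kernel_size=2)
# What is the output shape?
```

Input: (6, 16, 55, 55) -> Output: (6, 16, 27, 27)

Answer: (6, 16, 27, 27)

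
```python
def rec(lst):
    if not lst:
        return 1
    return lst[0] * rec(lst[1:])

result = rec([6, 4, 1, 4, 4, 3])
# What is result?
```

Product over [6, 4, 1, 4, 4, 3] = 6 * 4 * 1 * 4 * 4 * 3 = 1152

Answer: 1152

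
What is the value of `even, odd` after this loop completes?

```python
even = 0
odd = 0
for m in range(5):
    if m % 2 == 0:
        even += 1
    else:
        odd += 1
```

Count evens and odds in range(5)
`even, odd` takes the values: (0, 0) → (1, 0) → (1, 1) → (2, 1) → (2, 2) → (3, 2)

Answer: 3, 2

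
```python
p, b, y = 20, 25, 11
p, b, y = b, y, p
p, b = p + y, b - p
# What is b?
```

Trace:
`p, b, y = 20, 25, 11` → p = 20; b = 25; y = 11
`p, b, y = b, y, p` → p = 25; b = 11; y = 20
`p, b = p + y, b - p` → p = 45; b = -14
So b = -14

Answer: -14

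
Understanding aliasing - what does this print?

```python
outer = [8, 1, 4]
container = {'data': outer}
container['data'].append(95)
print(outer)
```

Key concept: dict holds reference to list.
Step by step:
`outer = [8, 1, 4]` → outer = [8, 1, 4]
`container = {'data': outer}` → container = {'data': [8, 1, 4]}
`container['data'].append(95)` → outer = [8, 1, 4, 95]; container = {'data': [8, 1, 4, 95]}
`print(outer)` → prints [8, 1, 4, 95]

Answer: [8, 1, 4, 95]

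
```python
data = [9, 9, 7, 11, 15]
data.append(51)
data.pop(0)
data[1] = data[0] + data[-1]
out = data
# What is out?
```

Trace:
`data = [9, 9, 7, 11, 15]` → data = [9, 9, 7, 11, 15]
`data.append(51)` → data = [9, 9, 7, 11, 15, 51]
`data.pop(0)` → data = [9, 7, 11, 15, 51]
`data[1] = data[0] + data[-1]` → data = [9, 60, 11, 15, 51]
`out = data` → out = [9, 60, 11, 15, 51]
So out = [9, 60, 11, 15, 51]

Answer: [9, 60, 11, 15, 51]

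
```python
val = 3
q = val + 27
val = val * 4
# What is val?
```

Trace:
`val = 3` → val = 3
`q = val + 27` → q = 30
`val = val * 4` → val = 12
So val = 12

Answer: 12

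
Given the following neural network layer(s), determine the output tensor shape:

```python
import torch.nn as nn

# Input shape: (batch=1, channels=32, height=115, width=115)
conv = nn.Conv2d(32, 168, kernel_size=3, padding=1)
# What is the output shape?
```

Input: (1, 32, 115, 115) -> Output: (1, 168, 115, 115)

Answer: (1, 168, 115, 115)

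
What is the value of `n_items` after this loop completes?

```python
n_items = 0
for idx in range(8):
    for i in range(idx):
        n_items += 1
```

Triangle number: 0+1+2+...+7
`n_items` takes the values: 0 → 1 → 2 → 3 → 4 → 5 → 6 → 7 → 8 → 9 → 10 → 11 → 12 → 13 → 14 → 15 → 16 → 17 → 18 → 19 → 20 → 21 → 22 → 23 → 24 → 25 → 26 → 27 → 28

Answer: 28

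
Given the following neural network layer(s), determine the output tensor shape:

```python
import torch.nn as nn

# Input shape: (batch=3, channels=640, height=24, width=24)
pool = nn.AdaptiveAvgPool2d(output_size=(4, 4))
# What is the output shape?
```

Input: (3, 640, 24, 24) -> Output: (3, 640, 4, 4)

Answer: (3, 640, 4, 4)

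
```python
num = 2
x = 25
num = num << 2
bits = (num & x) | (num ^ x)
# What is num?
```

Trace:
`num = 2` → num = 2
`x = 25` → x = 25
`num = num << 2` → num = 8
`bits = (num & x) | (num ^ x)` → bits = 25
So num = 8

Answer: 8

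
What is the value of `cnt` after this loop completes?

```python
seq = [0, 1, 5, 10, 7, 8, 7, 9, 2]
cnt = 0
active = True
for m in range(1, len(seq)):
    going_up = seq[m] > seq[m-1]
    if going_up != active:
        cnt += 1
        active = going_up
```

Count direction changes in [0, 1, 5, 10, 7, 8, 7, 9, 2]
`cnt` takes the values: 0 → 1 → 2 → 3 → 4 → 5

Answer: 5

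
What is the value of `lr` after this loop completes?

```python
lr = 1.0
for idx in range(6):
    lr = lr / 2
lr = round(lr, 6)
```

Halving LR 6 times: 1 / 2^6
`lr` takes the values: 1.0 → 0.5 → 0.25 → 0.125 → 0.0625 → 0.03125 → 0.015625

Answer: 0.015625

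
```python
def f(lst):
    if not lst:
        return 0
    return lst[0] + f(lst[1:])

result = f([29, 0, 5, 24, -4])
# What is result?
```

29 + 0 + 5 + 24 + (-4) + 0 = 54

Answer: 54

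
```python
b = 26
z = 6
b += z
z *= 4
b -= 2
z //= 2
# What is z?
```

Trace:
`b = 26` → b = 26
`z = 6` → z = 6
`b += z` → b = 32
`z *= 4` → z = 24
`b -= 2` → b = 30
`z //= 2` → z = 12
So z = 12

Answer: 12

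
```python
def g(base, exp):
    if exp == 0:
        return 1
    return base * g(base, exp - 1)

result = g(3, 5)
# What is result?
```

g(3, 5) = 3 * 3 * 3 * 3 * 3 = 243

Answer: 243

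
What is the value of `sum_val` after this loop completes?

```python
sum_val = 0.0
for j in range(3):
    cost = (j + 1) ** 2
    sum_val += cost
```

Sum of squared losses 1² + 2² + ... + 3²
`sum_val` takes the values: 0.0 → 1.0 → 5.0 → 14.0

Answer: 14.0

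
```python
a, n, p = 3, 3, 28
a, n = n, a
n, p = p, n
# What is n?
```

Trace:
`a, n, p = 3, 3, 28` → a = 3; n = 3; p = 28
`a, n = n, a` → a = 3; n = 3
`n, p = p, n` → n = 28; p = 3
So n = 28

Answer: 28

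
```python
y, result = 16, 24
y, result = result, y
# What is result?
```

Trace:
`y, result = 16, 24` → y = 16; result = 24
`y, result = result, y` → y = 24; result = 16
So result = 16

Answer: 16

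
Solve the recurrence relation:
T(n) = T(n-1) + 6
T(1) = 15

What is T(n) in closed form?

Unrolling: T(n) = T(1) + 6·(n-1) = 15 + 6(n-1) = 6n + 9.

Answer: T(n) = 6n + 9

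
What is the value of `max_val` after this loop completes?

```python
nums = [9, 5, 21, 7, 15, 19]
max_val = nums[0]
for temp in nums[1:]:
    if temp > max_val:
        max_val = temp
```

Maximum of [9, 5, 21, 7, 15, 19]
`max_val` takes the values: 9 → 21

Answer: 21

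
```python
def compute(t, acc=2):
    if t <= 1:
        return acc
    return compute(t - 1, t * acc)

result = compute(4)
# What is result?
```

Accumulator trace (n, acc): (4, 2) -> (3, 8) -> (2, 24) -> (1, 48) -> return 48

Answer: 48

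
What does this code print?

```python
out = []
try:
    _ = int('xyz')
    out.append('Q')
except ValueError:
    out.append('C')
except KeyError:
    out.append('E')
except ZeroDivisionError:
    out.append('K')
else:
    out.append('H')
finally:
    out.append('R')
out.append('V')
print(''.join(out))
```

Execution trace: 'C' (except ValueError) → 'R' (finally) → 'V' (after the try/except). Output: CRV

Answer: CRV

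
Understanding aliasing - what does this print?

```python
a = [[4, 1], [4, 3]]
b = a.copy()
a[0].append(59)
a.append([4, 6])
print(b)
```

Key concept: shallow copy with nested lists.
Step by step:
`a = [[4, 1], [4, 3]]` → a = [[4, 1], [4, 3]]
`b = a.copy()` → b = [[4, 1], [4, 3]]
`a[0].append(59)` → a = [[4, 1, 59], [4, 3]]; b = [[4, 1, 59], [4, 3]]
`a.append([4, 6])` → a = [[4, 1, 59], [4, 3], [4, 6]]
`print(b)` → prints [[4, 1, 59], [4, 3]]

Answer: [[4, 1, 59], [4, 3]]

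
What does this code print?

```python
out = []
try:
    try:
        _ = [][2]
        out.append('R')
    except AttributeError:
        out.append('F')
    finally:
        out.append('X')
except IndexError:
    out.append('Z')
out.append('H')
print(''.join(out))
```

Execution trace: 'X' (finally) → 'Z' (outer except IndexError) → 'H' (after the try/except). Output: XZH

Answer: XZH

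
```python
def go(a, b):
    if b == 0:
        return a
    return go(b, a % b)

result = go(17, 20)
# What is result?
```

go(17, 20) -> go(20, 17) -> go(17, 3) -> go(3, 2) -> go(2, 1) -> go(1, 0) -> 1

Answer: 1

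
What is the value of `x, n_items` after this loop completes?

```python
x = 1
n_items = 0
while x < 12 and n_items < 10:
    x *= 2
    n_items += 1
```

Double until >= 12 or 10 iterations
`x, n_items` takes the values: (1, 0) → (2, 0) → (2, 1) → (4, 1) → (4, 2) → (8, 2) → (8, 3) → (16, 3) → (16, 4)

Answer: 16, 4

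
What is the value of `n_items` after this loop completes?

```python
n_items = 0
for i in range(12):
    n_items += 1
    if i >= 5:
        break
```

Loop breaks when i reaches 5, n_items is 6
`n_items` takes the values: 0 → 1 → 2 → 3 → 4 → 5 → 6

Answer: 6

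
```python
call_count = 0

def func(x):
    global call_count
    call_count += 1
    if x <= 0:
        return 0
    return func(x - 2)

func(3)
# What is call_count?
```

Linear recursion stepping by 2: 3 calls from x=3 down to ≤0.

Answer: 3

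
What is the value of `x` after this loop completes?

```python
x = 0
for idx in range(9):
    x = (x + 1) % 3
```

Increment mod 3, 9 times = 0
`x` takes the values: 0 → 1 → 2 → 0 → 1 → 2 → 0 → 1 → 2 → 0

Answer: 0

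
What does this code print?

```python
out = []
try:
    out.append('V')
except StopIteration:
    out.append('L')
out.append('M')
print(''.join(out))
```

Execution trace: 'V' (try body, no exception) → 'M' (after the try/except). Output: VM

Answer: VM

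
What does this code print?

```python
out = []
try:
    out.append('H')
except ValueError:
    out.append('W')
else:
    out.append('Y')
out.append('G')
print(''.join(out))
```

Execution trace: 'H' (try body, no exception) → 'Y' (else) → 'G' (after the try/except). Output: HYG

Answer: HYG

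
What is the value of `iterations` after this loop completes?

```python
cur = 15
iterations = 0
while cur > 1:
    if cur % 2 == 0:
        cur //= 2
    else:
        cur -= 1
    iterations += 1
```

Steps to reduce 15 to 1
`iterations` takes the values: 0 → 1 → 2 → 3 → 4 → 5 → 6

Answer: 6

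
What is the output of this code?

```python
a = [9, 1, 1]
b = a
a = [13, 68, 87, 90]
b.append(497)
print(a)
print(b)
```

Key concept: rebinding vs mutation: a is rebound to a new list, b still points at the original.
Step by step:
`a = [9, 1, 1]` → a = [9, 1, 1]
`b = a` → b = [9, 1, 1] (same object as a)
`a = [13, 68, 87, 90]` → a = [13, 68, 87, 90]
`b.append(497)` → b = [9, 1, 1, 497]
`print(a)` → prints [13, 68, 87, 90]
`print(b)` → prints [9, 1, 1, 497]

Answer:
[13, 68, 87, 90]
[9, 1, 1, 497]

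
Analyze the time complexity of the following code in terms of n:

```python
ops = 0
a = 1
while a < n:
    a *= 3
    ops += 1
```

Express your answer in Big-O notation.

Each loop level contributes: log n. Multiplying the contributions gives O(log n).

Answer: O(log n)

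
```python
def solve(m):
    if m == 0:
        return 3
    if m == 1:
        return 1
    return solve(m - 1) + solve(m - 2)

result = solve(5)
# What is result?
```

Build up from base cases: solve(0)=3, solve(1)=1, solve(2)=4, solve(3)=5, solve(4)=9, solve(5)=14

Answer: 14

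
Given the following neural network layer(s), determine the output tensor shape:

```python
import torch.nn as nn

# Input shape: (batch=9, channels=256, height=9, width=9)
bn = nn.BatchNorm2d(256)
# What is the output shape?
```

Input: (9, 256, 9, 9) -> Output: (9, 256, 9, 9)

Answer: (9, 256, 9, 9)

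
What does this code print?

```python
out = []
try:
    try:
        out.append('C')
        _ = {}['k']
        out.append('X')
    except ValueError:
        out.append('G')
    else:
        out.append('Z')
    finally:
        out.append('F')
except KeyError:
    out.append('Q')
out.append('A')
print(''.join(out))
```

Execution trace: 'C' (try body) → 'F' (finally) → 'Q' (outer except KeyError) → 'A' (after the try/except). Output: CFQA

Answer: CFQA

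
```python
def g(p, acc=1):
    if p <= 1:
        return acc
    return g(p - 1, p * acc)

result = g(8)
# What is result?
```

Accumulator trace (n, acc): (8, 1) -> (7, 8) -> (6, 56) -> (5, 336) -> (4, 1680) -> (3, 6720) -> (2, 20160) -> (1, 40320) -> return 40320

Answer: 40320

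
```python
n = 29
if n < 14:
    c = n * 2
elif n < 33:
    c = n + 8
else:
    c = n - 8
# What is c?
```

Trace:
`n = 29` → n = 29
`if n < 14: ...` → n < 14 is False, n < 33 is True → c = 37
So c = 37

Answer: 37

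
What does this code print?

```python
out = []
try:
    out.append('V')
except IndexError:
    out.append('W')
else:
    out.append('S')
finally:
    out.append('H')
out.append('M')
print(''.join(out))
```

Execution trace: 'V' (try body, no exception) → 'S' (else) → 'H' (finally) → 'M' (after the try/except). Output: VSHM

Answer: VSHM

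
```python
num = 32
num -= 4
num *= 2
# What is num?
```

Trace:
`num = 32` → num = 32
`num -= 4` → num = 28
`num *= 2` → num = 56
So num = 56

Answer: 56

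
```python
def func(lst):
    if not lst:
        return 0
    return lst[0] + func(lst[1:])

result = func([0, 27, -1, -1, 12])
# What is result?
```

0 + 27 + (-1) + (-1) + 12 + 0 = 37

Answer: 37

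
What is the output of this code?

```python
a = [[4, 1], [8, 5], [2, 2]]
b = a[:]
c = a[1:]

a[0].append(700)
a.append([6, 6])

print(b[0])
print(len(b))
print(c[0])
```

Key concept: slice with nested mutation.
Step by step:
`a = [[4, 1], [8, 5], [2, 2]]` → a = [[4, 1], [8, 5], [2, 2]]
`b = a[:]` → b = [[4, 1], [8, 5], [2, 2]]
`c = a[1:]` → c = [[8, 5], [2, 2]]
`a[0].append(700)` → a = [[4, 1, 700], [8, 5], [2, 2]]; b = [[4, 1, 700], [8, 5], [2, 2]]
`a.append([6, 6])` → a = [[4, 1, 700], [8, 5], [2, 2], [6, 6]]
`print(b[0])` → prints [4, 1, 700]
`print(len(b))` → prints 3
`print(c[0])` → prints [8, 5]

Answer:
[4, 1, 700]
3
[8, 5]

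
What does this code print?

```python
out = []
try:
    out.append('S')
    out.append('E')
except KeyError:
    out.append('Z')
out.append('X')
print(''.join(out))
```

Execution trace: 'S' (try body) → 'E' (try body, no exception) → 'X' (after the try/except). Output: SEX

Answer: SEX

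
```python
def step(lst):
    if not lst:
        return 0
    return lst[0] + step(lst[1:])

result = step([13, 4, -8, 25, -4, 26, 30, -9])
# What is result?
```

13 + 4 + (-8) + 25 + (-4) + 26 + 30 + (-9) + 0 = 77

Answer: 77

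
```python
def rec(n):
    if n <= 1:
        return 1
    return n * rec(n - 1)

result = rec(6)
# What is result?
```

rec(6) = 6 * 5 * 4 * 3 * 2 * 1 = 720

Answer: 720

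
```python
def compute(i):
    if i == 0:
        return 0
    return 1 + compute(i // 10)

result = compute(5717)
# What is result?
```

Count of digits of 5717: 4

Answer: 4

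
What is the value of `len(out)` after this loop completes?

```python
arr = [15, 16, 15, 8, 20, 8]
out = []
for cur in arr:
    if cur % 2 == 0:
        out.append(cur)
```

Count even numbers in [15, 16, 15, 8, 20, 8]
`out` takes the values: [] → [16] → [16, 8] → [16, 8, 20] → [16, 8, 20, 8]
So `len(out)` = 4

Answer: 4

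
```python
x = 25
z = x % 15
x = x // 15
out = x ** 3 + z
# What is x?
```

Trace:
`x = 25` → x = 25
`z = x % 15` → z = 10
`x = x // 15` → x = 1
`out = x ** 3 + z` → out = 11
So x = 1

Answer: 1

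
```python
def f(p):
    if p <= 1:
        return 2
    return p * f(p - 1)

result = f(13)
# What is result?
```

f(13) = 13 * 12 * 11 * 10 * 9 * 8 * 7 * 6 * 5 * 4 * 3 * 2 * 2 = 12454041600

Answer: 12454041600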